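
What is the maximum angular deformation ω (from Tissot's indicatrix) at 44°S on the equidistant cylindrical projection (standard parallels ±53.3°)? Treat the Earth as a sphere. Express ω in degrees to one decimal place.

The equidistant cylindrical projection with φ₀ = 53.3° has h = 1 (meridians true) and k = cos φ₀ / cos φ along parallels.
At 44°: h = 1.000, k = 0.8308; principal scales a = 1.000, b = 0.8308.
sin(ω/2) = (a − b)/(a + b) = 0.1692/1.831 = 0.09242, so ω = 2 arcsin(0.09242) ≈ 10.6°.

10.6°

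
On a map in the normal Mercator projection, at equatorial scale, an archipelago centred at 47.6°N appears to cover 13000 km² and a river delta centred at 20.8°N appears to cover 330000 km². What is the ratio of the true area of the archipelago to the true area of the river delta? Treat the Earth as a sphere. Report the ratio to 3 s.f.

0.0205

Mercator's areal exaggeration is sec²φ; hence true area = (apparent area) · cos²φ.
True area of archipelago: 13000 × cos²(47.6°) = 13000 × 0.4547 = 5911 km².
True area of river delta: 330000 × cos²(20.8°) = 330000 × 0.8739 = 288400 km².
Ratio = 5911 / 288400 ≈ 0.0205.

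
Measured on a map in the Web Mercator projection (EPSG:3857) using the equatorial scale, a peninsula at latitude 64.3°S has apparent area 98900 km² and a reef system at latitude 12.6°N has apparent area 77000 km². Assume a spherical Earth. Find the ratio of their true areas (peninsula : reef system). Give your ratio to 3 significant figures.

Since Mercator area scale is 1/cos²φ, the true area equals the apparent area multiplied by cos²φ.
True area of peninsula: 98900 × cos²(64.3°) = 98900 × 0.1881 = 18600 km².
True area of reef system: 77000 × cos²(12.6°) = 77000 × 0.9524 = 73340 km².
Ratio = 18600 / 73340 ≈ 0.254.

0.254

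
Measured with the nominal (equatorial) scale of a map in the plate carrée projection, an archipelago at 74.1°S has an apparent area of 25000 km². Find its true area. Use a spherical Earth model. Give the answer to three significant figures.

Plate carrée maps x = Rλ, y = Rφ. The meridian scale is h = 1 and the parallel scale is k = 1/cos φ = sec φ.
Areal scale = h·k = 1 × sec φ; at 74.1°, h = 1.000, k = 3.650, so h·k = 3.650.
True area = apparent / (areal scale) = 25000 / 3.650 ≈ 6850 km².

6850 km²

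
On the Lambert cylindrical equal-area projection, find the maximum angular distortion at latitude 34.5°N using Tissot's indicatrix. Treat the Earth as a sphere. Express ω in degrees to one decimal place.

22.0°

The Lambert cylindrical equal-area projection is the cylindrical equal-area projection with its standard parallel at the equator (φ₀ = 0). A cylindrical equal-area projection with standard parallel φ₀ has meridian scale h = cos φ / cos φ₀ and parallel scale k = cos φ₀ / cos φ (so areas are preserved, h·k = 1).
At 34.5°: h = 0.8241, k = 1.213; principal scales a = 1.213, b = 0.8241.
sin(ω/2) = (a − b)/(a + b) = 0.3893/2.038 = 0.1911, so ω = 2 arcsin(0.1911) ≈ 22.0°.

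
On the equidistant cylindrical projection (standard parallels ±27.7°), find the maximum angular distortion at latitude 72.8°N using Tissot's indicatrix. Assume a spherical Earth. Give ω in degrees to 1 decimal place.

In the equirectangular projection with standard parallel φ₀ = 27.7° (x = Rλ cos φ₀, y = Rφ), meridians are true-scale (h = 1) and the parallel scale is k = cos φ₀ / cos φ.
At 72.8°: h = 1.000, k = 2.994; principal scales a = 2.994, b = 1.000.
sin(ω/2) = (a − b)/(a + b) = 1.994/3.994 = 0.4993, so ω = 2 arcsin(0.4993) ≈ 59.9°.

59.9°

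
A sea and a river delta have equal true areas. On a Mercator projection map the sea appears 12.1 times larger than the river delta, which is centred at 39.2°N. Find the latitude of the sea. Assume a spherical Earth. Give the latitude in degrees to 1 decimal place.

For equal true areas on Mercator, apparent areas scale as sec²φ, so the ratio is cos²φ₂ / cos²φ₁.
cos²φ₂ / cos²φ₁ = 12.1  ⇒  cos φ₁ = cos 39.2° / √12.1 = 0.7749/3.479 = 0.2228.
φ₁ = arccos(0.2228) ≈ 77.1°.

77.1°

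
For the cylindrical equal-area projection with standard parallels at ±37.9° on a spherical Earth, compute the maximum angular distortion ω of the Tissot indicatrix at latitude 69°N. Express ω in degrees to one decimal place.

82.3°

A cylindrical equal-area projection with standard parallel φ₀ has meridian scale h = cos φ / cos φ₀ and parallel scale k = cos φ₀ / cos φ (so areas are preserved, h·k = 1).
At 69°: h = 0.4542, k = 2.202; principal scales a = 2.202, b = 0.4542.
sin(ω/2) = (a − b)/(a + b) = 1.748/2.656 = 0.6580, so ω = 2 arcsin(0.6580) ≈ 82.3°.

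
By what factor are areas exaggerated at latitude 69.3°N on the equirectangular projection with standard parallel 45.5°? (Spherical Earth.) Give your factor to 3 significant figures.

With standard parallel φ₀ = 45.5°, the equirectangular projection gives x = Rλ cos φ₀, y = Rφ, so h = 1 and k = cos 45.5° / cos φ.
Areal scale = h·k = 1 × cos φ₀ / cos φ; at 69.3°, h = 1.000, k = 1.983, so h·k = 1.983.

1.98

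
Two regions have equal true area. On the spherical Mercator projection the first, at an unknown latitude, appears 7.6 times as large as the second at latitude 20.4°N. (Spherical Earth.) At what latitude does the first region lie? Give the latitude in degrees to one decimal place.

On Mercator, (apparent₁)/(apparent₂) = sec²φ₁ / sec²φ₂ when true areas are equal.
cos²φ₂ / cos²φ₁ = 7.6  ⇒  cos φ₁ = cos 20.4° / √7.6 = 0.9373/2.757 = 0.3400.
φ₁ = arccos(0.3400) ≈ 70.1°.

70.1°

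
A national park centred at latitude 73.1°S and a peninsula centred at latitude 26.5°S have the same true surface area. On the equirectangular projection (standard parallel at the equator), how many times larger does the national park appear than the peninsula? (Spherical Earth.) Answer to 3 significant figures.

For the equirectangular projection with φ₀ = 0 (plate carrée), h = 1 along meridians and k = sec φ along parallels.
Areal scale at 73.1°: h·k = 1.000 × 3.440 = 3.440.
Areal scale at 26.5°: h·k = 1.000 × 1.117 = 1.117.
Ratio = 3.440/1.117 ≈ 3.08.

3.08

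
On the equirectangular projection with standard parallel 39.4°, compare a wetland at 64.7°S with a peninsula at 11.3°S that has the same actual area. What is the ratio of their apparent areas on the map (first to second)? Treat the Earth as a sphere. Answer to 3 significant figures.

The equidistant cylindrical projection with φ₀ = 39.4° has h = 1 (meridians true) and k = cos φ₀ / cos φ along parallels.
Areal scale at 64.7°: h·k = 1.000 × 1.808 = 1.808.
Areal scale at 11.3°: h·k = 1.000 × 0.7880 = 0.7880.
Ratio = 1.808/0.7880 ≈ 2.29.

2.29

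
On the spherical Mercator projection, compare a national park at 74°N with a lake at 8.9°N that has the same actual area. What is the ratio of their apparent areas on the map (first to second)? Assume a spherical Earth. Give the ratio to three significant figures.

12.8

Mercator areal scale is sec²φ.
At 74°: sec²(74°) = 1/0.2756² = 13.16.
At 8.9°: sec²(8.9°) = 1/0.9880² = 1.025.
Ratio = 13.16/1.025 = cos²(8.9°)/cos²(74°) ≈ 12.8.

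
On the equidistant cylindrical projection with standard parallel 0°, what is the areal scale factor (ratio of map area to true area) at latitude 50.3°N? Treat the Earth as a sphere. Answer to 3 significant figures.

1.57

For the equirectangular projection with φ₀ = 0 (plate carrée), h = 1 along meridians and k = sec φ along parallels.
Areal scale = h·k = 1 × sec φ; at 50.3°, h = 1.000, k = 1.566, so h·k = 1.566.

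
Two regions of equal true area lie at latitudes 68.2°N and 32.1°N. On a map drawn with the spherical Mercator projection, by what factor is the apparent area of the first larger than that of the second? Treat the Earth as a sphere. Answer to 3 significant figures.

5.20

Mercator is conformal with k = sec φ, so areal scale = k² = sec²φ.
At 68.2°: sec²(68.2°) = 1/0.3714² = 7.251.
At 32.1°: sec²(32.1°) = 1/0.8471² = 1.394.
Ratio = 7.251/1.394 = cos²(32.1°)/cos²(68.2°) ≈ 5.20.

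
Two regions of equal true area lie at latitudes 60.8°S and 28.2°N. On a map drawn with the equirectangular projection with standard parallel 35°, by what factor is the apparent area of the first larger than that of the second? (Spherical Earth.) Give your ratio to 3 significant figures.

1.81

With standard parallel φ₀ = 35°, the equirectangular projection gives x = Rλ cos φ₀, y = Rφ, so h = 1 and k = cos 35° / cos φ.
Areal scale at 60.8°: h·k = 1.000 × 1.679 = 1.679.
Areal scale at 28.2°: h·k = 1.000 × 0.9295 = 0.9295.
Ratio = 1.679/0.9295 ≈ 1.81.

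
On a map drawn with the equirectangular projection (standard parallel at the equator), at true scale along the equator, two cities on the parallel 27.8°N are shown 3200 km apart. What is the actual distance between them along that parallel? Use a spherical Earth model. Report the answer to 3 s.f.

For the equirectangular projection with φ₀ = 0 (plate carrée), h = 1 along meridians and k = sec φ along parallels.
Along the parallel at 27.8°, map distances are exaggerated by k = sec 27.8° = 1.130.
True distance = 3200 / 1.130 = 3200 × cos 27.8° ≈ 2830 km.

2830 km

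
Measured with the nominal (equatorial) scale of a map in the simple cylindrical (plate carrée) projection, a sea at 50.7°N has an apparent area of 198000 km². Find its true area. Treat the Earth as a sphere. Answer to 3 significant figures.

125000 km²

Plate carrée maps x = Rλ, y = Rφ. The meridian scale is h = 1 and the parallel scale is k = 1/cos φ = sec φ.
Areal scale = h·k = 1 × sec φ; at 50.7°, h = 1.000, k = 1.579, so h·k = 1.579.
True area = apparent / (areal scale) = 198000 / 1.579 ≈ 125000 km².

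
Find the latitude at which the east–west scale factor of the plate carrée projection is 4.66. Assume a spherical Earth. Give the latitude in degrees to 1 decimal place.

Plate carrée: h = 1, k = sec φ along parallels.
sec φ = 4.66  ⇒  cos φ = 0.2146  ⇒  φ ≈ 77.6°.

77.6°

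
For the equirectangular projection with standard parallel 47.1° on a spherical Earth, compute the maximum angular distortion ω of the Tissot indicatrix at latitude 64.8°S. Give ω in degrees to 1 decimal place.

The equidistant cylindrical projection with φ₀ = 47.1° has h = 1 (meridians true) and k = cos φ₀ / cos φ along parallels.
At 64.8°: h = 1.000, k = 1.599; principal scales a = 1.599, b = 1.000.
sin(ω/2) = (a − b)/(a + b) = 0.5988/2.599 = 0.2304, so ω = 2 arcsin(0.2304) ≈ 26.6°.

26.6°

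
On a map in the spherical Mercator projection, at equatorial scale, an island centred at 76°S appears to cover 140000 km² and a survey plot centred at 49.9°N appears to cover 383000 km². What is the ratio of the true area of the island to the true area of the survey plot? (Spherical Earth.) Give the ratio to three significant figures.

Mercator's areal exaggeration is sec²φ; hence true area = (apparent area) · cos²φ.
True area of island: 140000 × cos²(76°) = 140000 × 0.05853 = 8194 km².
True area of survey plot: 383000 × cos²(49.9°) = 383000 × 0.4149 = 158900 km².
Ratio = 8194 / 158900 ≈ 0.0516.

0.0516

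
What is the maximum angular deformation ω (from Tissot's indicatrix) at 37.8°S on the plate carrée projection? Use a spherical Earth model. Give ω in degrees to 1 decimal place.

In the plate carrée (x = Rλ, y = Rφ), meridians are true-scale (h = 1) and parallels are stretched by k = sec φ.
At 37.8°: h = 1.000, k = 1.266; principal scales a = 1.266, b = 1.000.
sin(ω/2) = (a − b)/(a + b) = 0.2656/2.266 = 0.1172, so ω = 2 arcsin(0.1172) ≈ 13.5°.

13.5°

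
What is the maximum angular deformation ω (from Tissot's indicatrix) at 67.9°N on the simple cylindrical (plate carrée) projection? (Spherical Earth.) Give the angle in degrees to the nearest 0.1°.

In the plate carrée (x = Rλ, y = Rφ), meridians are true-scale (h = 1) and parallels are stretched by k = sec φ.
At 67.9°: h = 1.000, k = 2.658; principal scales a = 2.658, b = 1.000.
sin(ω/2) = (a − b)/(a + b) = 1.658/3.658 = 0.4533, so ω = 2 arcsin(0.4533) ≈ 53.9°.

53.9°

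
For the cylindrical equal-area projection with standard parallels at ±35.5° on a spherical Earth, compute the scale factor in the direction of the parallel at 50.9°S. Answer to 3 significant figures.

Cylindrical equal-area (φ₀ = 35.5°): h = cos φ / cos 35.5° along meridians, k = cos 35.5° / cos φ along parallels; h·k = 1.
k = cos 35.5° / cos 50.9° = 0.8141/0.6307 = 1.291.

1.29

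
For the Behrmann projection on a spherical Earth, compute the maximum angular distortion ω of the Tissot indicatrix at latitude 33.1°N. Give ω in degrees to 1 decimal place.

3.8°

The Behrmann projection is cylindrical equal-area with φ₀ = 30°. Cylindrical equal-area (φ₀ = 30°): h = cos φ / cos 30° along meridians, k = cos 30° / cos φ along parallels; h·k = 1.
At 33.1°: h = 0.9673, k = 1.034; principal scales a = 1.034, b = 0.9673.
sin(ω/2) = (a − b)/(a + b) = 0.06648/2.001 = 0.03322, so ω = 2 arcsin(0.03322) ≈ 3.8°.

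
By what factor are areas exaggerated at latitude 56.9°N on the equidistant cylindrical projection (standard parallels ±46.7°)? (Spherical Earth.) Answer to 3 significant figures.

The equidistant cylindrical projection with φ₀ = 46.7° has h = 1 (meridians true) and k = cos φ₀ / cos φ along parallels.
Areal scale = h·k = 1 × cos φ₀ / cos φ; at 56.9°, h = 1.000, k = 1.256, so h·k = 1.256.

1.26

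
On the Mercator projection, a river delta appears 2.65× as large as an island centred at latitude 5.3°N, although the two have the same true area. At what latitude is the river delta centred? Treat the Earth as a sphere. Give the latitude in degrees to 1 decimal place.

For equal true areas on Mercator, apparent areas scale as sec²φ, so the ratio is cos²φ₂ / cos²φ₁.
cos²φ₂ / cos²φ₁ = 2.65  ⇒  cos φ₁ = cos 5.3° / √2.65 = 0.9957/1.628 = 0.6117.
φ₁ = arccos(0.6117) ≈ 52.3°.

52.3°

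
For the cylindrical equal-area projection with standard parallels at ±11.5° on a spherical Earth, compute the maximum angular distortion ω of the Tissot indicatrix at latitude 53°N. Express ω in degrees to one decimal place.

A cylindrical equal-area projection with standard parallel φ₀ has meridian scale h = cos φ / cos φ₀ and parallel scale k = cos φ₀ / cos φ (so areas are preserved, h·k = 1).
At 53°: h = 0.6141, k = 1.628; principal scales a = 1.628, b = 0.6141.
sin(ω/2) = (a − b)/(a + b) = 1.014/2.242 = 0.4523, so ω = 2 arcsin(0.4523) ≈ 53.8°.

53.8°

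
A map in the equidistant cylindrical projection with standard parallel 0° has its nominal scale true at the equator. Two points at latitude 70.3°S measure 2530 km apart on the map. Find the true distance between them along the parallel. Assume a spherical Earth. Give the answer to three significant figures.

853 km

In the plate carrée (x = Rλ, y = Rφ), meridians are true-scale (h = 1) and parallels are stretched by k = sec φ.
Along the parallel at 70.3°, map distances are exaggerated by k = sec 70.3° = 2.967.
True distance = 2530 / 2.967 = 2530 × cos 70.3° ≈ 853 km.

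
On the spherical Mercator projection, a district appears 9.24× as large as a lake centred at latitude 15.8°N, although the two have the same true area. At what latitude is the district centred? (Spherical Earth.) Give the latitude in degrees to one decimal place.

71.5°

Mercator areal scale is sec²φ, so apparent-area ratio = sec²φ₁ / sec²φ₂ = cos²φ₂ / cos²φ₁.
cos²φ₂ / cos²φ₁ = 9.24  ⇒  cos φ₁ = cos 15.8° / √9.24 = 0.9622/3.040 = 0.3165.
φ₁ = arccos(0.3165) ≈ 71.5°.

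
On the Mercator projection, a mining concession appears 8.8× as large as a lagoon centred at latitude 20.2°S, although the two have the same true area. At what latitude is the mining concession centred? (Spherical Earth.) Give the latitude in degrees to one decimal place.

On Mercator, (apparent₁)/(apparent₂) = sec²φ₁ / sec²φ₂ when true areas are equal.
cos²φ₂ / cos²φ₁ = 8.8  ⇒  cos φ₁ = cos 20.2° / √8.8 = 0.9385/2.966 = 0.3164.
φ₁ = arccos(0.3164) ≈ 71.6°.

71.6°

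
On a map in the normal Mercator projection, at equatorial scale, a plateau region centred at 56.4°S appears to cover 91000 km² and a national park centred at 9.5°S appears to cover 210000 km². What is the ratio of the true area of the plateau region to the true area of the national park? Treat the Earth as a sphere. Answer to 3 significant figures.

Since Mercator area scale is 1/cos²φ, the true area equals the apparent area multiplied by cos²φ.
True area of plateau region: 91000 × cos²(56.4°) = 91000 × 0.3062 = 27870 km².
True area of national park: 210000 × cos²(9.5°) = 210000 × 0.9728 = 204300 km².
Ratio = 27870 / 204300 ≈ 0.136.

0.136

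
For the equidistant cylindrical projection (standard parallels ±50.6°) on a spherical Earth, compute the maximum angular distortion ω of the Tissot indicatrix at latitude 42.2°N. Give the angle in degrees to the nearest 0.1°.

The equidistant cylindrical projection with φ₀ = 50.6° has h = 1 (meridians true) and k = cos φ₀ / cos φ along parallels.
At 42.2°: h = 1.000, k = 0.8568; principal scales a = 1.000, b = 0.8568.
sin(ω/2) = (a − b)/(a + b) = 0.1432/1.857 = 0.07711, so ω = 2 arcsin(0.07711) ≈ 8.8°.

8.8°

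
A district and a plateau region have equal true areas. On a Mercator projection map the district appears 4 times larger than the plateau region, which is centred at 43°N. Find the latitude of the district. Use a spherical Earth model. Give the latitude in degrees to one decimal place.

68.6°

Mercator areal scale is sec²φ, so apparent-area ratio = sec²φ₁ / sec²φ₂ = cos²φ₂ / cos²φ₁.
cos²φ₂ / cos²φ₁ = 4  ⇒  cos φ₁ = cos 43° / √4 = 0.7314/2.000 = 0.3657.
φ₁ = arccos(0.3657) ≈ 68.6°.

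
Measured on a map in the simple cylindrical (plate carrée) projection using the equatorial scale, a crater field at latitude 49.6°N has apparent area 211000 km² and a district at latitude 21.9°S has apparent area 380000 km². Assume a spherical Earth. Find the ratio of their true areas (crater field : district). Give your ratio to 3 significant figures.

On the plate carrée, areal scale = h·k = 1 × sec φ, so true area = apparent × cos φ.
True area of crater field: 211000 × cos(49.6°) = 211000 × 0.6481 = 136800 km².
True area of district: 380000 × cos(21.9°) = 380000 × 0.9278 = 352600 km².
Ratio = 136800 / 352600 ≈ 0.388.

0.388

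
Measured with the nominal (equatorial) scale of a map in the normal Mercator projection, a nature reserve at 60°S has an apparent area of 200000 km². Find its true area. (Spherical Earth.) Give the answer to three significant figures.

The Mercator projection is conformal; its linear scale factor is the same in every direction and equals sec φ = 1/cos φ.
Areal scale = k² = sec²φ = 1/cos²(60°) = 1/0.5000² = 4.000.
True area = apparent / (areal scale) = 200000 / 4.000 ≈ 50000 km².

50000 km²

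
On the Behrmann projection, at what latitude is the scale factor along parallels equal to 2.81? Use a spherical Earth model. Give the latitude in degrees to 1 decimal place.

72.0°

Behrmann is a cylindrical equal-area projection with standard parallels at ±30°. A cylindrical equal-area projection with standard parallel φ₀ has meridian scale h = cos φ / cos φ₀ and parallel scale k = cos φ₀ / cos φ (so areas are preserved, h·k = 1).
k = cos φ₀ / cos φ = 2.81  ⇒  cos φ = cos 30° / 2.81 = 0.3082.
φ = arccos(0.3082) ≈ 72.0°.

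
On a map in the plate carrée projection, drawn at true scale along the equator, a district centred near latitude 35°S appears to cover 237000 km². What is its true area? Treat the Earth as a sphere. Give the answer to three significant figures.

194000 km²

Plate carrée maps x = Rλ, y = Rφ. The meridian scale is h = 1 and the parallel scale is k = 1/cos φ = sec φ.
Areal scale = h·k = 1 × sec φ; at 35°, h = 1.000, k = 1.221, so h·k = 1.221.
True area = apparent / (areal scale) = 237000 / 1.221 ≈ 194000 km².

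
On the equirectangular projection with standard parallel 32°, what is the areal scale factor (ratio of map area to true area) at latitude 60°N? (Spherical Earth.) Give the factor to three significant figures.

With standard parallel φ₀ = 32°, the equirectangular projection gives x = Rλ cos φ₀, y = Rφ, so h = 1 and k = cos 32° / cos φ.
Areal scale = h·k = 1 × cos φ₀ / cos φ; at 60°, h = 1.000, k = 1.696, so h·k = 1.696.

1.70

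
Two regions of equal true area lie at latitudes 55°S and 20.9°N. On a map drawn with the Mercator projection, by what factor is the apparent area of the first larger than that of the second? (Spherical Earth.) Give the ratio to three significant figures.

Mercator areal scale is sec²φ.
At 55°: sec²(55°) = 1/0.5736² = 3.040.
At 20.9°: sec²(20.9°) = 1/0.9342² = 1.146.
Ratio = 3.040/1.146 = cos²(20.9°)/cos²(55°) ≈ 2.65.

2.65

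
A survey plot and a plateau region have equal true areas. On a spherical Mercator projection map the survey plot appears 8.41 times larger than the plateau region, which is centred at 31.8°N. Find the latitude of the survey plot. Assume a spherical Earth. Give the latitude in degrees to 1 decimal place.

73.0°

Mercator areal scale is sec²φ, so apparent-area ratio = sec²φ₁ / sec²φ₂ = cos²φ₂ / cos²φ₁.
cos²φ₂ / cos²φ₁ = 8.41  ⇒  cos φ₁ = cos 31.8° / √8.41 = 0.8499/2.900 = 0.2931.
φ₁ = arccos(0.2931) ≈ 73.0°.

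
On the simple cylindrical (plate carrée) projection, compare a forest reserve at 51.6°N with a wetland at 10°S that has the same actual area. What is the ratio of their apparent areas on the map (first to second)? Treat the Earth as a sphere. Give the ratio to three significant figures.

1.59

In the plate carrée (x = Rλ, y = Rφ), meridians are true-scale (h = 1) and parallels are stretched by k = sec φ.
Areal scale at 51.6°: h·k = 1.000 × 1.610 = 1.610.
Areal scale at 10°: h·k = 1.000 × 1.015 = 1.015.
Ratio = 1.610/1.015 ≈ 1.59.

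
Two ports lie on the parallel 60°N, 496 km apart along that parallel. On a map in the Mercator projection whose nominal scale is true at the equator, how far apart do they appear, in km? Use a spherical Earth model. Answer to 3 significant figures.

992 km

For Mercator, h = k = sec φ (a conformal cylindrical projection has a single point scale, 1/cos φ).
Along the parallel, k = sec 60° = 1/0.5000 = 2.000.
Map distance = 496 × 2.000 ≈ 992 km.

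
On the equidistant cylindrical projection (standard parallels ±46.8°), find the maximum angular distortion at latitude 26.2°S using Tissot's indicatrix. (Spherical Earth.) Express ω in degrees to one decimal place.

15.5°

With standard parallel φ₀ = 46.8°, the equirectangular projection gives x = Rλ cos φ₀, y = Rφ, so h = 1 and k = cos 46.8° / cos φ.
At 26.2°: h = 1.000, k = 0.7629; principal scales a = 1.000, b = 0.7629.
sin(ω/2) = (a − b)/(a + b) = 0.2371/1.763 = 0.1345, so ω = 2 arcsin(0.1345) ≈ 15.5°.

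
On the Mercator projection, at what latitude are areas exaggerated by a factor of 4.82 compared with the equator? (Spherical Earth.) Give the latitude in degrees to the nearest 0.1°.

Mercator areal scale is sec²φ.
sec²φ = 4.82  ⇒  cos²φ = 0.2075  ⇒  cos φ = 0.4555.
φ = arccos(0.4555) ≈ 62.9°.

62.9°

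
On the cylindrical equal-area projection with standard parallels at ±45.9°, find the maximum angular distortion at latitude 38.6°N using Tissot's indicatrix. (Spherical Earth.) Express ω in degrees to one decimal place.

For cylindrical equal-area with standard parallel φ₀, h = cos φ / cos φ₀ and k = cos φ₀ / cos φ, so h·k = 1.
At 38.6°: h = 1.123, k = 0.8905; principal scales a = 1.123, b = 0.8905.
sin(ω/2) = (a − b)/(a + b) = 0.2326/2.013 = 0.1155, so ω = 2 arcsin(0.1155) ≈ 13.3°.

13.3°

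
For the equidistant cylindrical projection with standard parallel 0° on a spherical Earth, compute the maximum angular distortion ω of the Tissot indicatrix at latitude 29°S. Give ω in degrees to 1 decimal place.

7.7°

In the plate carrée (x = Rλ, y = Rφ), meridians are true-scale (h = 1) and parallels are stretched by k = sec φ.
At 29°: h = 1.000, k = 1.143; principal scales a = 1.143, b = 1.000.
sin(ω/2) = (a − b)/(a + b) = 0.1434/2.143 = 0.06688, so ω = 2 arcsin(0.06688) ≈ 7.7°.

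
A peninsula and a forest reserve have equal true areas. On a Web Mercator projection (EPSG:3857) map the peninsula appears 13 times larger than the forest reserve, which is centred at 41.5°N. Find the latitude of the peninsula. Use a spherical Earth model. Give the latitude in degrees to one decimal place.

78.0°

On Mercator, (apparent₁)/(apparent₂) = sec²φ₁ / sec²φ₂ when true areas are equal.
cos²φ₂ / cos²φ₁ = 13  ⇒  cos φ₁ = cos 41.5° / √13 = 0.7490/3.606 = 0.2077.
φ₁ = arccos(0.2077) ≈ 78.0°.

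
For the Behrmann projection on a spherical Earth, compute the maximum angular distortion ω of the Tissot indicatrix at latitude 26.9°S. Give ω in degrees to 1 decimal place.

3.4°

The Behrmann projection is cylindrical equal-area with φ₀ = 30°. Cylindrical equal-area (φ₀ = 30°): h = cos φ / cos 30° along meridians, k = cos 30° / cos φ along parallels; h·k = 1.
At 26.9°: h = 1.030, k = 0.9711; principal scales a = 1.030, b = 0.9711.
sin(ω/2) = (a − b)/(a + b) = 0.05866/2.001 = 0.02932, so ω = 2 arcsin(0.02932) ≈ 3.4°.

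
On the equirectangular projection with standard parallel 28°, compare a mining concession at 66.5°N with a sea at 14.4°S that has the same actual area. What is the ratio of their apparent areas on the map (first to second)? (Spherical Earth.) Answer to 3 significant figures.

2.43

The equidistant cylindrical projection with φ₀ = 28° has h = 1 (meridians true) and k = cos φ₀ / cos φ along parallels.
Areal scale at 66.5°: h·k = 1.000 × 2.214 = 2.214.
Areal scale at 14.4°: h·k = 1.000 × 0.9116 = 0.9116.
Ratio = 2.214/0.9116 ≈ 2.43.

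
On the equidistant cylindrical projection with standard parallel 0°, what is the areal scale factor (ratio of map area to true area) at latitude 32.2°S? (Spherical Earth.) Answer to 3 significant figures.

In the plate carrée (x = Rλ, y = Rφ), meridians are true-scale (h = 1) and parallels are stretched by k = sec φ.
Areal scale = h·k = 1 × sec φ; at 32.2°, h = 1.000, k = 1.182, so h·k = 1.182.

1.18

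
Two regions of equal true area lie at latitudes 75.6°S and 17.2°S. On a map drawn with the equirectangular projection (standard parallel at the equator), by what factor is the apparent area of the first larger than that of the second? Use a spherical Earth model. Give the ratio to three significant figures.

Plate carrée maps x = Rλ, y = Rφ. The meridian scale is h = 1 and the parallel scale is k = 1/cos φ = sec φ.
Areal scale at 75.6°: h·k = 1.000 × 4.021 = 4.021.
Areal scale at 17.2°: h·k = 1.000 × 1.047 = 1.047.
Ratio = 4.021/1.047 ≈ 3.84.

3.84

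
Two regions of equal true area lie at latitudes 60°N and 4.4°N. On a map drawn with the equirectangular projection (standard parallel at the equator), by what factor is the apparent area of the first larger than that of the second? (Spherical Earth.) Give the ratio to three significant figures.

1.99

In the plate carrée (x = Rλ, y = Rφ), meridians are true-scale (h = 1) and parallels are stretched by k = sec φ.
Areal scale at 60°: h·k = 1.000 × 2.000 = 2.000.
Areal scale at 4.4°: h·k = 1.000 × 1.003 = 1.003.
Ratio = 2.000/1.003 ≈ 1.99.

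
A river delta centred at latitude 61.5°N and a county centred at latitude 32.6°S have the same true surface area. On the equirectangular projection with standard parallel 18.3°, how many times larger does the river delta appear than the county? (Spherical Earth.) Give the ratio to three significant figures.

1.77

With standard parallel φ₀ = 18.3°, the equirectangular projection gives x = Rλ cos φ₀, y = Rφ, so h = 1 and k = cos 18.3° / cos φ.
Areal scale at 61.5°: h·k = 1.000 × 1.990 = 1.990.
Areal scale at 32.6°: h·k = 1.000 × 1.127 = 1.127.
Ratio = 1.990/1.127 ≈ 1.77.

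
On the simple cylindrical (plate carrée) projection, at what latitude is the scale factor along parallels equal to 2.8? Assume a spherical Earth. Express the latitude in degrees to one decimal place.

69.1°

Plate carrée: h = 1, k = sec φ along parallels.
sec φ = 2.8  ⇒  cos φ = 0.3571  ⇒  φ ≈ 69.1°.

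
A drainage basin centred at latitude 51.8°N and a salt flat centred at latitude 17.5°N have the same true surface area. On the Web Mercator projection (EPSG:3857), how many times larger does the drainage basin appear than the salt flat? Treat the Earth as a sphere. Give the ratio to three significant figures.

Mercator areal scale is sec²φ.
At 51.8°: sec²(51.8°) = 1/0.6184² = 2.615.
At 17.5°: sec²(17.5°) = 1/0.9537² = 1.099.
Ratio = 2.615/1.099 = cos²(17.5°)/cos²(51.8°) ≈ 2.38.

2.38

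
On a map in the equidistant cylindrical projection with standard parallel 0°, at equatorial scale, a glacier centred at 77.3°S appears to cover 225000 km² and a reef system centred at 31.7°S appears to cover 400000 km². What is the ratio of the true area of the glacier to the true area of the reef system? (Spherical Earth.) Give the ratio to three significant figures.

On the plate carrée, areal scale = h·k = 1 × sec φ, so true area = apparent × cos φ.
True area of glacier: 225000 × cos(77.3°) = 225000 × 0.2198 = 49470 km².
True area of reef system: 400000 × cos(31.7°) = 400000 × 0.8508 = 340300 km².
Ratio = 49470 / 340300 ≈ 0.145.

0.145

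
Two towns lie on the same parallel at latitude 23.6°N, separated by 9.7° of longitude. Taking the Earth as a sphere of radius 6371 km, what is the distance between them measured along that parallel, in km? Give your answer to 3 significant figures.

988 km

Arc length along a parallel = R cos φ · Δλ (with Δλ in radians).
= 6371 × cos 23.6° × (9.7° × π/180) = 6371 × 0.9164 × 0.1693 ≈ 988 km.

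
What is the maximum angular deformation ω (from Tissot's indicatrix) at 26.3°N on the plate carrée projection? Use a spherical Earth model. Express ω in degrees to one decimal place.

In the plate carrée (x = Rλ, y = Rφ), meridians are true-scale (h = 1) and parallels are stretched by k = sec φ.
At 26.3°: h = 1.000, k = 1.115; principal scales a = 1.115, b = 1.000.
sin(ω/2) = (a − b)/(a + b) = 0.1155/2.115 = 0.05458, so ω = 2 arcsin(0.05458) ≈ 6.3°.

6.3°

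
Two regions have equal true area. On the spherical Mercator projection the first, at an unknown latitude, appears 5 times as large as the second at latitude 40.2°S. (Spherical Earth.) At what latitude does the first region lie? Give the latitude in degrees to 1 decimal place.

70.0°

Mercator areal scale is sec²φ, so apparent-area ratio = sec²φ₁ / sec²φ₂ = cos²φ₂ / cos²φ₁.
cos²φ₂ / cos²φ₁ = 5  ⇒  cos φ₁ = cos 40.2° / √5 = 0.7638/2.236 = 0.3416.
φ₁ = arccos(0.3416) ≈ 70.0°.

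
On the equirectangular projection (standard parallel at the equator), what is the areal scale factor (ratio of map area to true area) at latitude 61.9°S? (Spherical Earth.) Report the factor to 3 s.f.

2.12

In the plate carrée (x = Rλ, y = Rφ), meridians are true-scale (h = 1) and parallels are stretched by k = sec φ.
Areal scale = h·k = 1 × sec φ; at 61.9°, h = 1.000, k = 2.123, so h·k = 2.123.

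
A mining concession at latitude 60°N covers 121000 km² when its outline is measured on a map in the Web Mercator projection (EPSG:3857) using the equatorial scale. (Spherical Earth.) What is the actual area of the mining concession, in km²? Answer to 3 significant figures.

The Mercator projection is conformal; its linear scale factor is the same in every direction and equals sec φ = 1/cos φ.
Areal scale = k² = sec²φ = 1/cos²(60°) = 1/0.5000² = 4.000.
True area = apparent / (areal scale) = 121000 / 4.000 ≈ 30300 km².

30300 km²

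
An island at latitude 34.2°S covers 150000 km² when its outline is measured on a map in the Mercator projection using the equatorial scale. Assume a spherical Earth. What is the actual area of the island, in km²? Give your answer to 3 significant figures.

103000 km²

The Mercator projection is conformal; its linear scale factor is the same in every direction and equals sec φ = 1/cos φ.
Areal scale = k² = sec²φ = 1/cos²(34.2°) = 1/0.8271² = 1.462.
True area = apparent / (areal scale) = 150000 / 1.462 ≈ 103000 km².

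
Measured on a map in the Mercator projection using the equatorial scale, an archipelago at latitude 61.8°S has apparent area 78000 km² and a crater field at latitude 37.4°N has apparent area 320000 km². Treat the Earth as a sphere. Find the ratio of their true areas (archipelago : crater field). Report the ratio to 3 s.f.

0.0862

Since Mercator area scale is 1/cos²φ, the true area equals the apparent area multiplied by cos²φ.
True area of archipelago: 78000 × cos²(61.8°) = 78000 × 0.2233 = 17420 km².
True area of crater field: 320000 × cos²(37.4°) = 320000 × 0.6311 = 202000 km².
Ratio = 17420 / 202000 ≈ 0.0862.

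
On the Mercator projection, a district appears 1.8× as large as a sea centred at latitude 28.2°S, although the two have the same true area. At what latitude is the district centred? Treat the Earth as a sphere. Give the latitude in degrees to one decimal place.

48.9°

On Mercator, (apparent₁)/(apparent₂) = sec²φ₁ / sec²φ₂ when true areas are equal.
cos²φ₂ / cos²φ₁ = 1.8  ⇒  cos φ₁ = cos 28.2° / √1.8 = 0.8813/1.342 = 0.6569.
φ₁ = arccos(0.6569) ≈ 48.9°.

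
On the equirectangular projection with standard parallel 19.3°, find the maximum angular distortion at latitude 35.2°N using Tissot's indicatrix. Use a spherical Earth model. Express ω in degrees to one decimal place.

In the equirectangular projection with standard parallel φ₀ = 19.3° (x = Rλ cos φ₀, y = Rφ), meridians are true-scale (h = 1) and the parallel scale is k = cos φ₀ / cos φ.
At 35.2°: h = 1.000, k = 1.155; principal scales a = 1.155, b = 1.000.
sin(ω/2) = (a − b)/(a + b) = 0.1550/2.155 = 0.07193, so ω = 2 arcsin(0.07193) ≈ 8.2°.

8.2°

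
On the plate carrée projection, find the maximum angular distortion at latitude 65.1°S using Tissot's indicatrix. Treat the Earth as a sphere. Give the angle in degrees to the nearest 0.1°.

48.1°

For the equirectangular projection with φ₀ = 0 (plate carrée), h = 1 along meridians and k = sec φ along parallels.
At 65.1°: h = 1.000, k = 2.375; principal scales a = 2.375, b = 1.000.
sin(ω/2) = (a − b)/(a + b) = 1.375/3.375 = 0.4074, so ω = 2 arcsin(0.4074) ≈ 48.1°.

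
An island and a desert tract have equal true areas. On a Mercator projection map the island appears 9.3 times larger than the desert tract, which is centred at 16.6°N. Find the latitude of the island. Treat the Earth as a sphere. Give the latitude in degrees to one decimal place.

Mercator areal scale is sec²φ, so apparent-area ratio = sec²φ₁ / sec²φ₂ = cos²φ₂ / cos²φ₁.
cos²φ₂ / cos²φ₁ = 9.3  ⇒  cos φ₁ = cos 16.6° / √9.3 = 0.9583/3.050 = 0.3142.
φ₁ = arccos(0.3142) ≈ 71.7°.

71.7°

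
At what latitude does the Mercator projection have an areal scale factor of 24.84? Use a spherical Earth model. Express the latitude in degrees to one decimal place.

Mercator areal scale is sec²φ.
sec²φ = 24.84  ⇒  cos²φ = 0.04026  ⇒  cos φ = 0.2006.
φ = arccos(0.2006) ≈ 78.4°.

78.4°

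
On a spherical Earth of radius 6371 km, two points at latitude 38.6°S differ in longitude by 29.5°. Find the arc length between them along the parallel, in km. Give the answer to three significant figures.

2560 km

Arc length along a parallel = R cos φ · Δλ (with Δλ in radians).
= 6371 × cos 38.6° × (29.5° × π/180) = 6371 × 0.7815 × 0.5149 ≈ 2560 km.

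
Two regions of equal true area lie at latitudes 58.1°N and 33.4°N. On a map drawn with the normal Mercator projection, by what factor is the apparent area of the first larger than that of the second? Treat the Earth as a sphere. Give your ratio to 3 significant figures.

Mercator is conformal with k = sec φ, so areal scale = k² = sec²φ.
At 58.1°: sec²(58.1°) = 1/0.5284² = 3.581.
At 33.4°: sec²(33.4°) = 1/0.8348² = 1.435.
Ratio = 3.581/1.435 = cos²(33.4°)/cos²(58.1°) ≈ 2.50.

2.50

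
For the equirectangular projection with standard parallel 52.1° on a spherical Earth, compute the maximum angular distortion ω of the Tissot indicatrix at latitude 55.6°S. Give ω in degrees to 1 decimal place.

4.8°

With standard parallel φ₀ = 52.1°, the equirectangular projection gives x = Rλ cos φ₀, y = Rφ, so h = 1 and k = cos 52.1° / cos φ.
At 55.6°: h = 1.000, k = 1.087; principal scales a = 1.087, b = 1.000.
sin(ω/2) = (a − b)/(a + b) = 0.08729/2.087 = 0.04182, so ω = 2 arcsin(0.04182) ≈ 4.8°.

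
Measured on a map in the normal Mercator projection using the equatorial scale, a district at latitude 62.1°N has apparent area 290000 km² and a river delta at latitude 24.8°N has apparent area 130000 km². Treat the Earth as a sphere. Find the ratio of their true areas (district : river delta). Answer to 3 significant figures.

Mercator's areal exaggeration is sec²φ; hence true area = (apparent area) · cos²φ.
True area of district: 290000 × cos²(62.1°) = 290000 × 0.2190 = 63500 km².
True area of river delta: 130000 × cos²(24.8°) = 130000 × 0.8241 = 107100 km².
Ratio = 63500 / 107100 ≈ 0.593.

0.593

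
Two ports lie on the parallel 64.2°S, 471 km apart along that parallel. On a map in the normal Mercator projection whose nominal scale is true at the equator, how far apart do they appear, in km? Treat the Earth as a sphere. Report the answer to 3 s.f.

1080 km

For Mercator, h = k = sec φ (a conformal cylindrical projection has a single point scale, 1/cos φ).
Along the parallel, k = sec 64.2° = 1/0.4352 = 2.298.
Map distance = 471 × 2.298 ≈ 1080 km.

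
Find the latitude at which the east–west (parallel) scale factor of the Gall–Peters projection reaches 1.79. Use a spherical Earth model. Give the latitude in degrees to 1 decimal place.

The Gall–Peters projection is cylindrical equal-area with φ₀ = 45°. Cylindrical equal-area (φ₀ = 45°): h = cos φ / cos 45° along meridians, k = cos 45° / cos φ along parallels; h·k = 1.
k = cos φ₀ / cos φ = 1.79  ⇒  cos φ = cos 45° / 1.79 = 0.3950.
φ = arccos(0.3950) ≈ 66.7°.

66.7°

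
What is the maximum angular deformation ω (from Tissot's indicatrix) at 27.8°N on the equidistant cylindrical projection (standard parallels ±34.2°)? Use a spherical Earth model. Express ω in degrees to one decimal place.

In the equirectangular projection with standard parallel φ₀ = 34.2° (x = Rλ cos φ₀, y = Rφ), meridians are true-scale (h = 1) and the parallel scale is k = cos φ₀ / cos φ.
At 27.8°: h = 1.000, k = 0.9350; principal scales a = 1.000, b = 0.9350.
sin(ω/2) = (a − b)/(a + b) = 0.06500/1.935 = 0.03359, so ω = 2 arcsin(0.03359) ≈ 3.9°.

3.9°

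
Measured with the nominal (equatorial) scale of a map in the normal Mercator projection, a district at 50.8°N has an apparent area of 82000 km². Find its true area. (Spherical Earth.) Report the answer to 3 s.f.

The Mercator projection is conformal; its linear scale factor is the same in every direction and equals sec φ = 1/cos φ.
Areal scale = k² = sec²φ = 1/cos²(50.8°) = 1/0.6320² = 2.503.
True area = apparent / (areal scale) = 82000 / 2.503 ≈ 32800 km².

32800 km²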